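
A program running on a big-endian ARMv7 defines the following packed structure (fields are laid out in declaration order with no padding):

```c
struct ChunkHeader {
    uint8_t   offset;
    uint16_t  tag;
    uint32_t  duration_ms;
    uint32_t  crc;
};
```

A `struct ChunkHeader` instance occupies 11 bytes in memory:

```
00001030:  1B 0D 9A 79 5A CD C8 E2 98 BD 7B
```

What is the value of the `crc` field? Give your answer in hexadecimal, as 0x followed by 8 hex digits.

0xE298BD7B

`crc` follows `offset` (1 B), `tag` (2 B), `duration_ms` (4 B), so it starts at offset 1 + 2 + 4 = 7 and occupies 4 bytes.
Bytes at offsets 7..10: E2 98 BD 7B.
In big-endian order the high byte comes first in memory.
The bytes are already most-significant first: 0xE298BD7B.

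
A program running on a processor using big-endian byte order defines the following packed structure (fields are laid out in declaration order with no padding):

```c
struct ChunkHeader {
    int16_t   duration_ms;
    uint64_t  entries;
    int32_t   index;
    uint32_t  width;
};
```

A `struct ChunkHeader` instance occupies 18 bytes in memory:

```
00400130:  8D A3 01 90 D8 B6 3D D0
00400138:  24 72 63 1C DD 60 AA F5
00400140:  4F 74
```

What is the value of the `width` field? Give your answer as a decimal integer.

2868203380

`width` follows `duration_ms` (2 B), `entries` (8 B), `index` (4 B), so it starts at offset 2 + 8 + 4 = 14 and occupies 4 bytes.
Bytes at offsets 14..17: AA F5 4F 74.
Big-endian: lowest address holds the most-significant byte.
The bytes are already most-significant first: 0xAAF54F74.
0xAAF54F74 = 2868203380.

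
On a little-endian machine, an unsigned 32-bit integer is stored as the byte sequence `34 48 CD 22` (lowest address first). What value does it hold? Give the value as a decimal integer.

Little-endian: lowest address holds the least-significant byte.
Reassemble most-significant byte first: 22 CD 48 34 → 0x22CD4834.
0x22CD4834 = 583878708.

583878708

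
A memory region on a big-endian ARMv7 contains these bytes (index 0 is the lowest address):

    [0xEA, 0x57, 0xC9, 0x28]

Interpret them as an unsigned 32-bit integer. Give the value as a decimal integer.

Big-endian stores the most-significant byte at the lowest address.
The bytes are already most-significant first: 0xEA57C928.
0xEA57C928 = 3931621672.

3931621672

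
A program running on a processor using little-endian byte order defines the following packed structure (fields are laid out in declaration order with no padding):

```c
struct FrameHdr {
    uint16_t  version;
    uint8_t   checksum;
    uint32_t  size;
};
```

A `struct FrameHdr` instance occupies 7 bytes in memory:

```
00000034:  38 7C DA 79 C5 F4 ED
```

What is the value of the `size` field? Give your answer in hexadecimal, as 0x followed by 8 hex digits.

`size` follows `version` (2 B), `checksum` (1 B), so it starts at offset 2 + 1 = 3 and occupies 4 bytes.
Bytes at offsets 3..6: 79 C5 F4 ED.
Little-endian stores the least-significant byte at the lowest address.
Reassemble most-significant byte first: ED F4 C5 79 → 0xEDF4C579.

0xEDF4C579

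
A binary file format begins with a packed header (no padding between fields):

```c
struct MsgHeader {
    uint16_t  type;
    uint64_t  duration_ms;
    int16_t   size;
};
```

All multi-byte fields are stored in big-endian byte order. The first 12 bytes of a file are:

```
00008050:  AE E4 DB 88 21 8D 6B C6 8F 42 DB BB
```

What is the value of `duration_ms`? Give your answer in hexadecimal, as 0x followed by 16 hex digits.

0xDB88218D6BC68F42

`duration_ms` follows `type` (2 bytes), so it starts at byte offset 2 and occupies 8 bytes.
Bytes at offsets 2..9: DB 88 21 8D 6B C6 8F 42.
Big-endian: lowest address holds the most-significant byte.
The bytes are already most-significant first: 0xDB88218D6BC68F42.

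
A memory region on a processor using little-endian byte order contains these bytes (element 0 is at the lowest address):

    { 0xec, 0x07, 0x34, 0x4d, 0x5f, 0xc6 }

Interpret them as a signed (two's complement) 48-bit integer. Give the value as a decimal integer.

-63362357262356

Little-endian: lowest address holds the least-significant byte.
Reassemble most-significant byte first: C6 5F 4D 34 07 EC → 0xC65F4D3407EC.
Top bit is set, so as a signed 48-bit value this is 0xC65F4D3407EC − 2^48 = -63362357262356.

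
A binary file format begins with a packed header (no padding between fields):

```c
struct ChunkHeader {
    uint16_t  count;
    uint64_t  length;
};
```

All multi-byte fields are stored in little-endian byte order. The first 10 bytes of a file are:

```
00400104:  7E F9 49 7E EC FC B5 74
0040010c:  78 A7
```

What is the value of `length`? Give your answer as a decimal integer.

`length` follows `count` (2 bytes), so it starts at byte offset 2 and occupies 8 bytes.
Bytes at offsets 2..9: 49 7E EC FC B5 74 78 A7.
Little-endian stores the least-significant byte at the lowest address.
Reassemble most-significant byte first: A7 78 74 B5 FC EC 7E 49 → 0xA77874B5FCEC7E49.
0xA77874B5FCEC7E49 = 12067523526520503881.

12067523526520503881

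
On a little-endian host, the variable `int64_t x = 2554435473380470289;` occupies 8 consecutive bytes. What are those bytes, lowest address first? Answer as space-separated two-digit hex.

2554435473380470289 in hexadecimal, padded to 64 bits, is 0x23732D87707FEE11.
Split into bytes (most-significant first): 23 73 2D 87 70 7F EE 11.
Little-endian: lowest address holds the least-significant byte.
So at ascending addresses the bytes are 11 EE 7F 70 87 2D 73 23.

11 EE 7F 70 87 2D 73 23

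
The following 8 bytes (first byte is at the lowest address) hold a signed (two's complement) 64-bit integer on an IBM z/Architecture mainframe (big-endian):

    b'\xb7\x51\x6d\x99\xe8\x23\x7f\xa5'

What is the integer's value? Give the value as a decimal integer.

-5237284383863111771

Big-endian stores the most-significant byte at the lowest address.
The bytes are already most-significant first: 0xB7516D99E8237FA5.
Top bit is set, so as a signed 64-bit value this is 0xB7516D99E8237FA5 − 2^64 = -5237284383863111771.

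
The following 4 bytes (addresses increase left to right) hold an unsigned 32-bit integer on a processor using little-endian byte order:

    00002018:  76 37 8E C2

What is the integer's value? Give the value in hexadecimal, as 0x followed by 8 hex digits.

Little-endian stores the least-significant byte at the lowest address.
Reassemble most-significant byte first: C2 8E 37 76 → 0xC28E3776.

0xC28E3776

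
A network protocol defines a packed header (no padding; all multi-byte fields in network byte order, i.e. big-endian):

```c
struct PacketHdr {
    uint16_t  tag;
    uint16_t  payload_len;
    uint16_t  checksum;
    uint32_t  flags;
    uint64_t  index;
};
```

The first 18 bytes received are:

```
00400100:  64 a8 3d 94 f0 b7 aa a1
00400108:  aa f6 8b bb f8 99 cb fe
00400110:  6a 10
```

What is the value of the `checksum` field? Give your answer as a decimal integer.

61623

`checksum` follows `tag` (2 B), `payload_len` (2 B), so it starts at offset 2 + 2 = 4 and occupies 2 bytes.
Bytes at offsets 4..5: F0 B7.
In big-endian order the high byte comes first in memory.
The bytes are already most-significant first: 0xF0B7.
0xF0B7 = 61623.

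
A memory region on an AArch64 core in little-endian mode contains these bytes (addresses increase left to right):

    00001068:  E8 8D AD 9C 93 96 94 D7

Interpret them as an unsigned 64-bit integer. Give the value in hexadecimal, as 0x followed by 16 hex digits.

0xD79496939CAD8DE8

Little-endian stores the least-significant byte at the lowest address.
Reassemble most-significant byte first: D7 94 96 93 9C AD 8D E8 → 0xD79496939CAD8DE8.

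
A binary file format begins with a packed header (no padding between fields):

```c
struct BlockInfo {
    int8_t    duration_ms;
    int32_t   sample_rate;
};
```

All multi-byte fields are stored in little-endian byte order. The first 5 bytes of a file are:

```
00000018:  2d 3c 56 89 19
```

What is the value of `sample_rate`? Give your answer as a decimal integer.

428430908

`sample_rate` follows `duration_ms` (1 byte), so it starts at byte offset 1 and occupies 4 bytes.
Bytes at offsets 1..4: 3C 56 89 19.
Little-endian: lowest address holds the least-significant byte.
Reassemble most-significant byte first: 19 89 56 3C → 0x1989563C.
0x1989563C = 428430908.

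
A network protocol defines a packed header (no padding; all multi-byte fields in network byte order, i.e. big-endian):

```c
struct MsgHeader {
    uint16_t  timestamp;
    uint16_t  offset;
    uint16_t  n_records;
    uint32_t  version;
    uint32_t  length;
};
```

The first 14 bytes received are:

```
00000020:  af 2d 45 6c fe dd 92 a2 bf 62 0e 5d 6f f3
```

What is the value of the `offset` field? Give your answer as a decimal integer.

17772

`offset` follows `timestamp` (2 bytes), so it starts at byte offset 2 and occupies 2 bytes.
Bytes at offsets 2..3: 45 6C.
Big-endian: lowest address holds the most-significant byte.
The bytes are already most-significant first: 0x456C.
0x456C = 17772.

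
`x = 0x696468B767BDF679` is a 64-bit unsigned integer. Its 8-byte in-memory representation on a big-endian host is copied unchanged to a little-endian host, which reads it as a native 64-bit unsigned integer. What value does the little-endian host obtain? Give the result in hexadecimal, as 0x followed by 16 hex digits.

Stored big-endian, the bytes at ascending addresses are 69 64 68 B7 67 BD F6 79.
Read back as little-endian, the first byte is least significant, giving 0x79F6BD67B7686469.

0x79F6BD67B7686469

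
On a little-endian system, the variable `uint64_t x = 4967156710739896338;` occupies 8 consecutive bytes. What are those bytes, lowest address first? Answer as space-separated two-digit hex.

4967156710739896338 in hexadecimal, padded to 64 bits, is 0x44EEE2B617596812.
Split into bytes (most-significant first): 44 EE E2 B6 17 59 68 12.
Little-endian stores the least-significant byte at the lowest address.
So at ascending addresses the bytes are 12 68 59 17 B6 E2 EE 44.

12 68 59 17 B6 E2 EE 44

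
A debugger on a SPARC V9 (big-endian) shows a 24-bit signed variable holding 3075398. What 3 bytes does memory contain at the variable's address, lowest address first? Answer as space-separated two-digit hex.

2E ED 46

3075398 in hexadecimal, padded to 24 bits, is 0x2EED46.
Split into bytes (most-significant first): 2E ED 46.
In big-endian order the high byte comes first in memory.
So the memory order matches the most-significant-first order: 2E ED 46.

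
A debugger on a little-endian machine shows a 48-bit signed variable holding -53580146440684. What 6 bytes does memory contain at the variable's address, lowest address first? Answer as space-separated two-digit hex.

Two's complement of -53580146440684 in 48 bits: 53580146440684 = 0x30BB199879EC; invert → 0xCF44E6678613; add 1 → 0xCF44E6678614.
Split into bytes (most-significant first): CF 44 E6 67 86 14.
Little-endian: lowest address holds the least-significant byte.
So at ascending addresses the bytes are 14 86 67 E6 44 CF.

14 86 67 E6 44 CF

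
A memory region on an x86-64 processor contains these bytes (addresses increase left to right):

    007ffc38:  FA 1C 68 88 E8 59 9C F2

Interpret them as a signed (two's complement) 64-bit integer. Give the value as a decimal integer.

-964797364908319494

Little-endian stores the least-significant byte at the lowest address.
Reassemble most-significant byte first: F2 9C 59 E8 88 68 1C FA → 0xF29C59E888681CFA.
Top bit is set, so as a signed 64-bit value this is 0xF29C59E888681CFA − 2^64 = -964797364908319494.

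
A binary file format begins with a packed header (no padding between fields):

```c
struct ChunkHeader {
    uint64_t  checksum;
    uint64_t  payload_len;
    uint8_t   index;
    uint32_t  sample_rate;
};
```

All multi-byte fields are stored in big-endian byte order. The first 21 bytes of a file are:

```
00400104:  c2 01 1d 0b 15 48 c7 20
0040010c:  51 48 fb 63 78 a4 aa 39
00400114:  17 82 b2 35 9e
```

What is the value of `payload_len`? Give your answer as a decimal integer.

5857207720039721529

`payload_len` follows `checksum` (8 bytes), so it starts at byte offset 8 and occupies 8 bytes.
Bytes at offsets 8..15: 51 48 FB 63 78 A4 AA 39.
Big-endian stores the most-significant byte at the lowest address.
The bytes are already most-significant first: 0x5148FB6378A4AA39.
0x5148FB6378A4AA39 = 5857207720039721529.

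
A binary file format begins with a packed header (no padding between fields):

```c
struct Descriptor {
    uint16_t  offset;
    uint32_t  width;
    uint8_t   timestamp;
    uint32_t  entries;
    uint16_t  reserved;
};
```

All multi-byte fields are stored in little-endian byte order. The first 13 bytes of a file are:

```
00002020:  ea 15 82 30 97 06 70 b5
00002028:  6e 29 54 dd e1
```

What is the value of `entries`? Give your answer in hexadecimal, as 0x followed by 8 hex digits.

0x54296EB5

`entries` follows `offset` (2 B), `width` (4 B), `timestamp` (1 B), so it starts at offset 2 + 4 + 1 = 7 and occupies 4 bytes.
Bytes at offsets 7..10: B5 6E 29 54.
Little-endian stores the least-significant byte at the lowest address.
Reassemble most-significant byte first: 54 29 6E B5 → 0x54296EB5.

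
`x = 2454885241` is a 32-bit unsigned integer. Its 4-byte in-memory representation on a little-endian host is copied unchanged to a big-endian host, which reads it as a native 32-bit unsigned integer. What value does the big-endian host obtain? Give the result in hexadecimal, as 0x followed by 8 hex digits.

2454885241 in 32-bit hexadecimal is 0x92529379.
Stored little-endian, the bytes at ascending addresses are 79 93 52 92.
Read back as big-endian, the last byte is least significant, giving 0x79935292.

0x79935292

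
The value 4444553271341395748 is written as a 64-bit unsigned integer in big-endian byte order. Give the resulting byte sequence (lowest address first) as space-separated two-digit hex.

4444553271341395748 in hexadecimal, padded to 64 bits, is 0x3DAE39A6EB9AAF24.
Split into bytes (most-significant first): 3D AE 39 A6 EB 9A AF 24.
Big-endian: lowest address holds the most-significant byte.
So the memory order matches the most-significant-first order: 3D AE 39 A6 EB 9A AF 24.

3D AE 39 A6 EB 9A AF 24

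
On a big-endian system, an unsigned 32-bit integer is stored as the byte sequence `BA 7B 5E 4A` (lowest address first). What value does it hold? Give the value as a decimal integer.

In big-endian order the high byte comes first in memory.
The bytes are already most-significant first: 0xBA7B5E4A.
0xBA7B5E4A = 3128647242.

3128647242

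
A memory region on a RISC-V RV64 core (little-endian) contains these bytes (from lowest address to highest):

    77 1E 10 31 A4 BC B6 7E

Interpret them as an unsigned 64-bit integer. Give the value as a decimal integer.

In little-endian order the low byte comes first in memory.
Reassemble most-significant byte first: 7E B6 BC A4 31 10 1E 77 → 0x7EB6BCA431101E77.
0x7EB6BCA431101E77 = 9130692707924057719.

9130692707924057719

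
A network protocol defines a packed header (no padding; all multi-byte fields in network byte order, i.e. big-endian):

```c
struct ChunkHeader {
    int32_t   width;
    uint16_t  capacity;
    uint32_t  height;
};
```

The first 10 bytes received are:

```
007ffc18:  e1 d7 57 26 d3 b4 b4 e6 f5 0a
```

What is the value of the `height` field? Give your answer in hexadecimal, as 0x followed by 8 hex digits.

`height` follows `width` (4 B), `capacity` (2 B), so it starts at offset 4 + 2 = 6 and occupies 4 bytes.
Bytes at offsets 6..9: B4 E6 F5 0A.
In big-endian order the high byte comes first in memory.
The bytes are already most-significant first: 0xB4E6F50A.

0xB4E6F50A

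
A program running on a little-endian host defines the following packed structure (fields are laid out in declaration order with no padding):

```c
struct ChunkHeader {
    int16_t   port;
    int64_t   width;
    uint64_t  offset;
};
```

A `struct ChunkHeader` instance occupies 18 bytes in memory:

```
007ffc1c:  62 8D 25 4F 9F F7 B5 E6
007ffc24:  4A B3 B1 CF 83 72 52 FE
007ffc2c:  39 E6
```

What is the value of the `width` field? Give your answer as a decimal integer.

`width` follows `port` (2 bytes), so it starts at byte offset 2 and occupies 8 bytes.
Bytes at offsets 2..9: 25 4F 9F F7 B5 E6 4A B3.
In little-endian order the low byte comes first in memory.
Reassemble most-significant byte first: B3 4A E6 B5 F7 9F 4F 25 → 0xB34AE6B5F79F4F25.
Top bit is set, so as a signed 64-bit value this is 0xB34AE6B5F79F4F25 − 2^64 = -5527351923425980635.

-5527351923425980635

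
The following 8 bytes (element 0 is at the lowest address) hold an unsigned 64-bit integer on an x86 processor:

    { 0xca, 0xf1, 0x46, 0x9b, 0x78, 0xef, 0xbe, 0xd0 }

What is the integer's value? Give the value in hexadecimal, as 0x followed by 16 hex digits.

0xD0BEEF789B46F1CA

Little-endian stores the least-significant byte at the lowest address.
Reassemble most-significant byte first: D0 BE EF 78 9B 46 F1 CA → 0xD0BEEF789B46F1CA.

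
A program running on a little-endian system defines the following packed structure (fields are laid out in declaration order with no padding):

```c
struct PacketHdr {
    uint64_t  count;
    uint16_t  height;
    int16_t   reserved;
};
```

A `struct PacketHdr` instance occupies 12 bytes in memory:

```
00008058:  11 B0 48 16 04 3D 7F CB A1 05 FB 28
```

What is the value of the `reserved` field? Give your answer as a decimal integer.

`reserved` follows `count` (8 B), `height` (2 B), so it starts at offset 8 + 2 = 10 and occupies 2 bytes.
Bytes at offsets 10..11: FB 28.
Little-endian: lowest address holds the least-significant byte.
Reassemble most-significant byte first: 28 FB → 0x28FB.
0x28FB = 10491.

10491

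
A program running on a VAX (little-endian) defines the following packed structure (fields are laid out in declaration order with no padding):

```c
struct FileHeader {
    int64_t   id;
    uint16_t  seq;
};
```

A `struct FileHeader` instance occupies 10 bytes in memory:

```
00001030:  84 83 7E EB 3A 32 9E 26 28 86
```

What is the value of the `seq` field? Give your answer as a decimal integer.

`seq` follows `id` (8 bytes), so it starts at byte offset 8 and occupies 2 bytes.
Bytes at offsets 8..9: 28 86.
Little-endian stores the least-significant byte at the lowest address.
Reassemble most-significant byte first: 86 28 → 0x8628.
0x8628 = 34344.

34344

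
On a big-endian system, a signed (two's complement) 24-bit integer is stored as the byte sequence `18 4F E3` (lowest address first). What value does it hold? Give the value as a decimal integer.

1593315

Big-endian stores the most-significant byte at the lowest address.
The bytes are already most-significant first: 0x184FE3.
0x184FE3 = 1593315.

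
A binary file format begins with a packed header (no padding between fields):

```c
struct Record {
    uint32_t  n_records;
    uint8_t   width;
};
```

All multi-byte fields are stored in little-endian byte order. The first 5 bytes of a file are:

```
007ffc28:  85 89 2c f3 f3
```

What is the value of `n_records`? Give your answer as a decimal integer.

`n_records` is the first field, at byte offset 0, occupying 4 bytes.
Bytes at offsets 0..3: 85 89 2C F3.
Little-endian stores the least-significant byte at the lowest address.
Reassemble most-significant byte first: F3 2C 89 85 → 0xF32C8985.
0xF32C8985 = 4079782277.

4079782277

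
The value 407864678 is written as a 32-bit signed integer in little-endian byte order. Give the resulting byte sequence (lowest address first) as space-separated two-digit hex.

407864678 in hexadecimal, padded to 32 bits, is 0x184F8566.
Split into bytes (most-significant first): 18 4F 85 66.
Little-endian: lowest address holds the least-significant byte.
So at ascending addresses the bytes are 66 85 4F 18.

66 85 4F 18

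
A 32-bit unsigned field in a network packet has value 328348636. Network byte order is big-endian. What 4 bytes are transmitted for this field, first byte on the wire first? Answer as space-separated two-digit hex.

13 92 33 DC

328348636 in hexadecimal, padded to 32 bits, is 0x139233DC.
Split into bytes (most-significant first): 13 92 33 DC.
Big-endian: lowest address holds the most-significant byte.
So the memory order matches the most-significant-first order: 13 92 33 DC.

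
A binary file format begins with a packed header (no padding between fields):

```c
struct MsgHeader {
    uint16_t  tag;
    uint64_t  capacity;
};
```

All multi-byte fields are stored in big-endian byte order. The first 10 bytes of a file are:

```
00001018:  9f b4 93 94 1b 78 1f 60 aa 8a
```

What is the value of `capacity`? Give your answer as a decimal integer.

`capacity` follows `tag` (2 bytes), so it starts at byte offset 2 and occupies 8 bytes.
Bytes at offsets 2..9: 93 94 1B 78 1F 60 AA 8A.
In big-endian order the high byte comes first in memory.
The bytes are already most-significant first: 0x93941B781F60AA8A.
0x93941B781F60AA8A = 10634154822865037962.

10634154822865037962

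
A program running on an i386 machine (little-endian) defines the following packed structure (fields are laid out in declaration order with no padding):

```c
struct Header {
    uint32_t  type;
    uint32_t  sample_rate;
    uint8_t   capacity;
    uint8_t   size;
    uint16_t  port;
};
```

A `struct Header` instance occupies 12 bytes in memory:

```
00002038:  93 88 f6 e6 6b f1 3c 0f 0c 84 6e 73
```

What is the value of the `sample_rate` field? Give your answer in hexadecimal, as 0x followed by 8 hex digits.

0x0F3CF16B

`sample_rate` follows `type` (4 bytes), so it starts at byte offset 4 and occupies 4 bytes.
Bytes at offsets 4..7: 6B F1 3C 0F.
Little-endian: lowest address holds the least-significant byte.
Reassemble most-significant byte first: 0F 3C F1 6B → 0x0F3CF16B.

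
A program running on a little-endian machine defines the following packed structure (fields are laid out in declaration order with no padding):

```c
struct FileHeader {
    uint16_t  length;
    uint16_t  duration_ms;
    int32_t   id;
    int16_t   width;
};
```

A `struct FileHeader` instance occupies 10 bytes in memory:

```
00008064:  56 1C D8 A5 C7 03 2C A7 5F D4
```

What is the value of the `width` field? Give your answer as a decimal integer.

`width` follows `length` (2 B), `duration_ms` (2 B), `id` (4 B), so it starts at offset 2 + 2 + 4 = 8 and occupies 2 bytes.
Bytes at offsets 8..9: 5F D4.
Little-endian stores the least-significant byte at the lowest address.
Reassemble most-significant byte first: D4 5F → 0xD45F.
Top bit is set, so as a signed 16-bit value this is 0xD45F − 2^16 = -11169.

-11169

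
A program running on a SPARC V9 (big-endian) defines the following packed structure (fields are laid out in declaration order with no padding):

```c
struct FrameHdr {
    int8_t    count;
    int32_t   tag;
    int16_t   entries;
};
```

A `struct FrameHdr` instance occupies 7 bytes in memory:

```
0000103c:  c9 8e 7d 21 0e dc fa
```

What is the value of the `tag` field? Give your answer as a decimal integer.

-1904402162

`tag` follows `count` (1 byte), so it starts at byte offset 1 and occupies 4 bytes.
Bytes at offsets 1..4: 8E 7D 21 0E.
Big-endian: lowest address holds the most-significant byte.
The bytes are already most-significant first: 0x8E7D210E.
Top bit is set, so as a signed 32-bit value this is 0x8E7D210E − 2^32 = -1904402162.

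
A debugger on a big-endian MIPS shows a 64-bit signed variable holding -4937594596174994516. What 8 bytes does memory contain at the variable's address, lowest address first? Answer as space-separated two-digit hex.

Two's complement of -4937594596174994516 in 64 bits: 4937594596174994516 = 0x4485DC1FEDE61C54; invert → 0xBB7A23E01219E3AB; add 1 → 0xBB7A23E01219E3AC.
Split into bytes (most-significant first): BB 7A 23 E0 12 19 E3 AC.
In big-endian order the high byte comes first in memory.
So the memory order matches the most-significant-first order: BB 7A 23 E0 12 19 E3 AC.

BB 7A 23 E0 12 19 E3 AC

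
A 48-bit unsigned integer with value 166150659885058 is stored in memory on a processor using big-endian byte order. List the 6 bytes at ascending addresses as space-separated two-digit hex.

97 1C F7 0F C8 02

166150659885058 in hexadecimal, padded to 48 bits, is 0x971CF70FC802.
Split into bytes (most-significant first): 97 1C F7 0F C8 02.
Big-endian stores the most-significant byte at the lowest address.
So the memory order matches the most-significant-first order: 97 1C F7 0F C8 02.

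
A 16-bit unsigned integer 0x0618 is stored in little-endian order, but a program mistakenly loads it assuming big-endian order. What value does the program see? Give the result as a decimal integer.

Stored little-endian, the bytes at ascending addresses are 18 06.
Read back as big-endian, the last byte is least significant, giving 0x1806.
0x1806 = 6150.

6150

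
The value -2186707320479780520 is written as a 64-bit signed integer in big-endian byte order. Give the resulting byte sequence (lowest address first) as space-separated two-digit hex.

Two's complement of -2186707320479780520 in 64 bits: 2186707320479780520 = 0x1E58BEB8E8F18EA8; invert → 0xE1A74147170E7157; add 1 → 0xE1A74147170E7158.
Split into bytes (most-significant first): E1 A7 41 47 17 0E 71 58.
In big-endian order the high byte comes first in memory.
So the memory order matches the most-significant-first order: E1 A7 41 47 17 0E 71 58.

E1 A7 41 47 17 0E 71 58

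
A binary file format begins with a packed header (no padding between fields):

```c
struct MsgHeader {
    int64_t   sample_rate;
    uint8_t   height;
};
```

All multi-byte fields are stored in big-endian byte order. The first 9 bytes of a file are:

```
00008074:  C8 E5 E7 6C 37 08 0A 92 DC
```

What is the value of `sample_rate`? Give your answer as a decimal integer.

-3970513044491466094

`sample_rate` is the first field, at byte offset 0, occupying 8 bytes.
Bytes at offsets 0..7: C8 E5 E7 6C 37 08 0A 92.
Big-endian: lowest address holds the most-significant byte.
The bytes are already most-significant first: 0xC8E5E76C37080A92.
Top bit is set, so as a signed 64-bit value this is 0xC8E5E76C37080A92 − 2^64 = -3970513044491466094.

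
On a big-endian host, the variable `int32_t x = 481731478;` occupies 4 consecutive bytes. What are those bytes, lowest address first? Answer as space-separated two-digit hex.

1C B6 A3 96

481731478 in hexadecimal, padded to 32 bits, is 0x1CB6A396.
Split into bytes (most-significant first): 1C B6 A3 96.
Big-endian: lowest address holds the most-significant byte.
So the memory order matches the most-significant-first order: 1C B6 A3 96.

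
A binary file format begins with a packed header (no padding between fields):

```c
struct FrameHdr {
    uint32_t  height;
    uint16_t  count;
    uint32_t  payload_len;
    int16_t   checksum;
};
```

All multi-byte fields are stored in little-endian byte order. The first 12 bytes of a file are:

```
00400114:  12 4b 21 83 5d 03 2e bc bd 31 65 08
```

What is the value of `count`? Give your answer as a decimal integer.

861

`count` follows `height` (4 bytes), so it starts at byte offset 4 and occupies 2 bytes.
Bytes at offsets 4..5: 5D 03.
In little-endian order the low byte comes first in memory.
Reassemble most-significant byte first: 03 5D → 0x035D.
0x035D = 861.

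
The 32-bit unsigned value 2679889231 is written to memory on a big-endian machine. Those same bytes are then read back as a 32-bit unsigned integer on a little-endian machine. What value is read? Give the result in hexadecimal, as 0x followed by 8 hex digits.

0x4FDDBB9F

2679889231 in 32-bit hexadecimal is 0x9FBBDD4F.
Stored big-endian, the bytes at ascending addresses are 9F BB DD 4F.
Read back as little-endian, the first byte is least significant, giving 0x4FDDBB9F.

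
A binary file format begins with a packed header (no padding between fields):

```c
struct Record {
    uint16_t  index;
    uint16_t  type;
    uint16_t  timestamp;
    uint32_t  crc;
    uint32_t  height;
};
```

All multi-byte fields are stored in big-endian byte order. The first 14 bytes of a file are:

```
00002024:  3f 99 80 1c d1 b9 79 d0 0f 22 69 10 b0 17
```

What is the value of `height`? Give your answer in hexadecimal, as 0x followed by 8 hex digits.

0x6910B017

`height` follows `index` (2 B), `type` (2 B), `timestamp` (2 B), `crc` (4 B), so it starts at offset 2 + 2 + 2 + 4 = 10 and occupies 4 bytes.
Bytes at offsets 10..13: 69 10 B0 17.
Big-endian stores the most-significant byte at the lowest address.
The bytes are already most-significant first: 0x6910B017.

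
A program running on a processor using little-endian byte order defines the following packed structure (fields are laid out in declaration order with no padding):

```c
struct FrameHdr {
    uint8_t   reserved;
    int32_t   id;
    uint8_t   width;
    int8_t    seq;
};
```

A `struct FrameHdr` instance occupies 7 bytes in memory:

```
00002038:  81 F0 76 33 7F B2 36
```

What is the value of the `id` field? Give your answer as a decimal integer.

`id` follows `reserved` (1 byte), so it starts at byte offset 1 and occupies 4 bytes.
Bytes at offsets 1..4: F0 76 33 7F.
Little-endian stores the least-significant byte at the lowest address.
Reassemble most-significant byte first: 7F 33 76 F0 → 0x7F3376F0.
0x7F3376F0 = 2134079216.

2134079216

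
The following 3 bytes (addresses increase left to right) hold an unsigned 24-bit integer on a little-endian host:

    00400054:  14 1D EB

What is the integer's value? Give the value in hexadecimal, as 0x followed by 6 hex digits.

Little-endian stores the least-significant byte at the lowest address.
Reassemble most-significant byte first: EB 1D 14 → 0xEB1D14.

0xEB1D14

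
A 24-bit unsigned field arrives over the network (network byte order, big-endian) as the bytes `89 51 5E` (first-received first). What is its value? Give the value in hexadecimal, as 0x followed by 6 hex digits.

Big-endian stores the most-significant byte at the lowest address.
The bytes are already most-significant first: 0x89515E.

0x89515E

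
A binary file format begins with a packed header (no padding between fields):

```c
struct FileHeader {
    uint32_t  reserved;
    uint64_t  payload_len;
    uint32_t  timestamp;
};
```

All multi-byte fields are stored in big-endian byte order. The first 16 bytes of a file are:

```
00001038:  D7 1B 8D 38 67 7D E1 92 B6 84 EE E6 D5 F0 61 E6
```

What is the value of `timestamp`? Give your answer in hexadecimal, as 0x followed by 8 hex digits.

0xD5F061E6

`timestamp` follows `reserved` (4 B), `payload_len` (8 B), so it starts at offset 4 + 8 = 12 and occupies 4 bytes.
Bytes at offsets 12..15: D5 F0 61 E6.
Big-endian: lowest address holds the most-significant byte.
The bytes are already most-significant first: 0xD5F061E6.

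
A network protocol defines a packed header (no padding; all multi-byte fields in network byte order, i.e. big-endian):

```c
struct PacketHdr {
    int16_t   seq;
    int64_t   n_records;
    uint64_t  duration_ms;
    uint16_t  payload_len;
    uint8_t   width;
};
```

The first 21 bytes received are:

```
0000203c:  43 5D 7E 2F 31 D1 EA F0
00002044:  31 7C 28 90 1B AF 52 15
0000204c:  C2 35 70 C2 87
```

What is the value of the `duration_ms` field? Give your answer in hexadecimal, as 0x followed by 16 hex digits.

`duration_ms` follows `seq` (2 B), `n_records` (8 B), so it starts at offset 2 + 8 = 10 and occupies 8 bytes.
Bytes at offsets 10..17: 28 90 1B AF 52 15 C2 35.
Big-endian: lowest address holds the most-significant byte.
The bytes are already most-significant first: 0x28901BAF5215C235.

0x28901BAF5215C235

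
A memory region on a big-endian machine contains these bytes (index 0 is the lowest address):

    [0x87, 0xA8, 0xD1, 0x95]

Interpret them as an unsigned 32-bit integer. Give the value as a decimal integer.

2275987861

In big-endian order the high byte comes first in memory.
The bytes are already most-significant first: 0x87A8D195.
0x87A8D195 = 2275987861.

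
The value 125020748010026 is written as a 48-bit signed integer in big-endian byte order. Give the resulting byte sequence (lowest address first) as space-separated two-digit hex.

125020748010026 in hexadecimal, padded to 48 bits, is 0x71B4A946522A.
Split into bytes (most-significant first): 71 B4 A9 46 52 2A.
Big-endian stores the most-significant byte at the lowest address.
So the memory order matches the most-significant-first order: 71 B4 A9 46 52 2A.

71 B4 A9 46 52 2A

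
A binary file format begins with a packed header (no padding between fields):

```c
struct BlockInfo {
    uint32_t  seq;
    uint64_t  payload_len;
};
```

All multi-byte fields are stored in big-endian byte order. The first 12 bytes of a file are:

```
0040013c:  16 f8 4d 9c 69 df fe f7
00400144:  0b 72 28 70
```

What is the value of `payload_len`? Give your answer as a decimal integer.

7629096630791317616

`payload_len` follows `seq` (4 bytes), so it starts at byte offset 4 and occupies 8 bytes.
Bytes at offsets 4..11: 69 DF FE F7 0B 72 28 70.
In big-endian order the high byte comes first in memory.
The bytes are already most-significant first: 0x69DFFEF70B722870.
0x69DFFEF70B722870 = 7629096630791317616.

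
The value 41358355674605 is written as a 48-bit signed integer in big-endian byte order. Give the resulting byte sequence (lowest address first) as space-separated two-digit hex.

25 9D 7E 19 35 ED

41358355674605 in hexadecimal, padded to 48 bits, is 0x259D7E1935ED.
Split into bytes (most-significant first): 25 9D 7E 19 35 ED.
Big-endian stores the most-significant byte at the lowest address.
So the memory order matches the most-significant-first order: 25 9D 7E 19 35 ED.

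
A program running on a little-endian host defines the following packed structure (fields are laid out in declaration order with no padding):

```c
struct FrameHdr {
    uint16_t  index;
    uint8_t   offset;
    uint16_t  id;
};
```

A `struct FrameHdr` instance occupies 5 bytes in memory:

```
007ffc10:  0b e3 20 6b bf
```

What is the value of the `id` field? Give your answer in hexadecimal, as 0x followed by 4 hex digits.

0xBF6B

`id` follows `index` (2 B), `offset` (1 B), so it starts at offset 2 + 1 = 3 and occupies 2 bytes.
Bytes at offsets 3..4: 6B BF.
In little-endian order the low byte comes first in memory.
Reassemble most-significant byte first: BF 6B → 0xBF6B.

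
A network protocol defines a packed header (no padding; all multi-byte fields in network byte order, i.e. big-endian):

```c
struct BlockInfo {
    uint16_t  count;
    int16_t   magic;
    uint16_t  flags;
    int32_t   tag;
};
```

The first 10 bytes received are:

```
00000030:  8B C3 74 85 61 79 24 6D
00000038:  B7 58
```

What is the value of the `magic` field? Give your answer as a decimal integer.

`magic` follows `count` (2 bytes), so it starts at byte offset 2 and occupies 2 bytes.
Bytes at offsets 2..3: 74 85.
Big-endian: lowest address holds the most-significant byte.
The bytes are already most-significant first: 0x7485.
0x7485 = 29829.

29829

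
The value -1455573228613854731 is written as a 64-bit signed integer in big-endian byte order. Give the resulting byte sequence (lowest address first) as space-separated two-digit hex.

EB CC C3 DC 4B E7 19 F5

Two's complement of -1455573228613854731 in 64 bits: 1455573228613854731 = 0x14333C23B418E60B; invert → 0xEBCCC3DC4BE719F4; add 1 → 0xEBCCC3DC4BE719F5.
Split into bytes (most-significant first): EB CC C3 DC 4B E7 19 F5.
In big-endian order the high byte comes first in memory.
So the memory order matches the most-significant-first order: EB CC C3 DC 4B E7 19 F5.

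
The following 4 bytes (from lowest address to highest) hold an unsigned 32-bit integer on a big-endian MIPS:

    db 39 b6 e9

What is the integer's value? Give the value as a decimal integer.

3677992681

Big-endian: lowest address holds the most-significant byte.
The bytes are already most-significant first: 0xDB39B6E9.
0xDB39B6E9 = 3677992681.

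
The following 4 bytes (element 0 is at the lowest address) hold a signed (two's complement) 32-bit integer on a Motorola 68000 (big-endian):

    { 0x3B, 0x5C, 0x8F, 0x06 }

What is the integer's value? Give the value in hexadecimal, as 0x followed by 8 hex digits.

In big-endian order the high byte comes first in memory.
The bytes are already most-significant first: 0x3B5C8F06.

0x3B5C8F06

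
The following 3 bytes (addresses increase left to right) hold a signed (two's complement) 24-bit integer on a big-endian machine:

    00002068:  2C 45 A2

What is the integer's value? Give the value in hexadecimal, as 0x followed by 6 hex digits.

0x2C45A2

Big-endian stores the most-significant byte at the lowest address.
The bytes are already most-significant first: 0x2C45A2.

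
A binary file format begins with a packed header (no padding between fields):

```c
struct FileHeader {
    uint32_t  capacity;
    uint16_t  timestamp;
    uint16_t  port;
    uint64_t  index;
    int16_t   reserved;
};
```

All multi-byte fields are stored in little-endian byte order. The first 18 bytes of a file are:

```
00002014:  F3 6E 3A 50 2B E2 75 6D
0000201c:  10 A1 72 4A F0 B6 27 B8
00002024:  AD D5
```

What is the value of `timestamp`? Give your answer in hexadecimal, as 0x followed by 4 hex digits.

`timestamp` follows `capacity` (4 bytes), so it starts at byte offset 4 and occupies 2 bytes.
Bytes at offsets 4..5: 2B E2.
In little-endian order the low byte comes first in memory.
Reassemble most-significant byte first: E2 2B → 0xE22B.

0xE22B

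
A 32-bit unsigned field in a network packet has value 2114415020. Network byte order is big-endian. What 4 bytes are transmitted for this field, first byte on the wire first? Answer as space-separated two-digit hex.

2114415020 in hexadecimal, padded to 32 bits, is 0x7E0769AC.
Split into bytes (most-significant first): 7E 07 69 AC.
In big-endian order the high byte comes first in memory.
So the memory order matches the most-significant-first order: 7E 07 69 AC.

7E 07 69 AC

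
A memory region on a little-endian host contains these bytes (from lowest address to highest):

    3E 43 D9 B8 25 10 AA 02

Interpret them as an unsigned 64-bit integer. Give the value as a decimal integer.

191983688317748030

Little-endian: lowest address holds the least-significant byte.
Reassemble most-significant byte first: 02 AA 10 25 B8 D9 43 3E → 0x02AA1025B8D9433E.
0x02AA1025B8D9433E = 191983688317748030.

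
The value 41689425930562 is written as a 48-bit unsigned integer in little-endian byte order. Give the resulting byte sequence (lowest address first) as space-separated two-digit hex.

42 69 6C 93 EA 25

41689425930562 in hexadecimal, padded to 48 bits, is 0x25EA936C6942.
Split into bytes (most-significant first): 25 EA 93 6C 69 42.
Little-endian stores the least-significant byte at the lowest address.
So at ascending addresses the bytes are 42 69 6C 93 EA 25.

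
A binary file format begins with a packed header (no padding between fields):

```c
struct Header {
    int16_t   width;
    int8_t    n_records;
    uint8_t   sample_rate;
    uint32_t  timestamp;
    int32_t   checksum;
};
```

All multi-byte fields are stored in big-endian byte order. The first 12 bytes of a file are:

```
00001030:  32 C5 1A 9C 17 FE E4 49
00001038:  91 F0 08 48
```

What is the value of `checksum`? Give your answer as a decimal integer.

`checksum` follows `width` (2 B), `n_records` (1 B), `sample_rate` (1 B), `timestamp` (4 B), so it starts at offset 2 + 1 + 1 + 4 = 8 and occupies 4 bytes.
Bytes at offsets 8..11: 91 F0 08 48.
In big-endian order the high byte comes first in memory.
The bytes are already most-significant first: 0x91F00848.
Top bit is set, so as a signed 32-bit value this is 0x91F00848 − 2^32 = -1846540216.

-1846540216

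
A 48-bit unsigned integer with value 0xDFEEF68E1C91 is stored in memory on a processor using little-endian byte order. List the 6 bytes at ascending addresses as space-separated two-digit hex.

91 1C 8E F6 EE DF

Split into bytes (most-significant first): DF EE F6 8E 1C 91.
Little-endian: lowest address holds the least-significant byte.
So at ascending addresses the bytes are 91 1C 8E F6 EE DF.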